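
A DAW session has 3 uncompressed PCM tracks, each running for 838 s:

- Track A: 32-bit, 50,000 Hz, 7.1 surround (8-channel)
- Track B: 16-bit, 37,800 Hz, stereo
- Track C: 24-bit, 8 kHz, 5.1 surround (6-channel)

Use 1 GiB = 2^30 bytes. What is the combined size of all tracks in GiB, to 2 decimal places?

Track A: 50,000 × 838 × 4 × 8 = 1,340,800,000 bytes.
Track B: 37,800 × 838 × 2 × 2 = 126,705,600 bytes.
Track C: 8,000 × 838 × 3 × 6 = 120,672,000 bytes.
Total = 1,588,177,600 bytes = 1.48 GiB.

1.48 GiB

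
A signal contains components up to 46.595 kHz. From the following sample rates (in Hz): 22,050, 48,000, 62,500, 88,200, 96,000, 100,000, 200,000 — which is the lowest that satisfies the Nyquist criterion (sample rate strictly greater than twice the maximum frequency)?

Need sample rate > 2 × 46,595 = 93,190 Hz.
Lowest listed rate above 93,190 Hz is 96,000 Hz.

96,000 Hz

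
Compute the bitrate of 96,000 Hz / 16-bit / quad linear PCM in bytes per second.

Bit rate = 96,000 × 16 × 4 = 6,144,000 bits/s.
6,144,000 / 8 = 768,000 bytes/s.

768,000 bytes/s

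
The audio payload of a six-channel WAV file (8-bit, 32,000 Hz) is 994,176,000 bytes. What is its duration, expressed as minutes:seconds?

Byte rate = 32,000 × 1 × 6 = 192,000 bytes/s.
Duration = 994,176,000 / 192,000 = 5,178 s.
5,178 s = 86:18.

86:18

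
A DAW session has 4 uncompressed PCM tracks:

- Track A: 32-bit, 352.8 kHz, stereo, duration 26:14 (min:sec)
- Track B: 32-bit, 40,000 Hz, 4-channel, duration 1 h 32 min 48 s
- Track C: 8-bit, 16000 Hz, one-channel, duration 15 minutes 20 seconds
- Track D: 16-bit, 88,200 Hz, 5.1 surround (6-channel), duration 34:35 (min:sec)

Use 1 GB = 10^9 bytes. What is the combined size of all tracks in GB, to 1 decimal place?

10.2 GB

Track A: 26:14 (min:sec) = 1,574 s; 352,800 × 1,574 × 4 × 2 = 4,442,457,600 bytes.
Track B: 1 h 32 min 48 s = 5,568 s; 40,000 × 5,568 × 4 × 4 = 3,563,520,000 bytes.
Track C: 15 minutes 20 seconds = 920 s; 16,000 × 920 × 1 × 1 = 14,720,000 bytes.
Track D: 34:35 (min:sec) = 2,075 s; 88,200 × 2,075 × 2 × 6 = 2,196,180,000 bytes.
Total = 10,216,877,600 bytes = 10.2 GB.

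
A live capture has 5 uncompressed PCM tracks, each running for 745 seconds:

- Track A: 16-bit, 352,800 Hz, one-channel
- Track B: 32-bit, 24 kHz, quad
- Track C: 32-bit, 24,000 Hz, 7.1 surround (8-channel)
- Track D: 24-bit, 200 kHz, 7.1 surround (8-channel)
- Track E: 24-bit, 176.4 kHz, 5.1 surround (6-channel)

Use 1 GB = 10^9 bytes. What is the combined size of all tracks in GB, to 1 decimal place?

7.3 GB

Track A: 352,800 × 745 × 2 × 1 = 525,672,000 bytes.
Track B: 24,000 × 745 × 4 × 4 = 286,080,000 bytes.
Track C: 24,000 × 745 × 4 × 8 = 572,160,000 bytes.
Track D: 200,000 × 745 × 3 × 8 = 3,576,000,000 bytes.
Track E: 176,400 × 745 × 3 × 6 = 2,365,524,000 bytes.
Total = 7,325,436,000 bytes = 7.3 GB.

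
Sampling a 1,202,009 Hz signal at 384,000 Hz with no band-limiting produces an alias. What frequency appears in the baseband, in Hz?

Nyquist = 384,000/2 = 192,000 Hz; 1,202,009 Hz exceeds it.
Alias = |1,202,009 − 3×384,000| = |1,202,009 − 1,152,000| = 50,009 Hz.

50,009 Hz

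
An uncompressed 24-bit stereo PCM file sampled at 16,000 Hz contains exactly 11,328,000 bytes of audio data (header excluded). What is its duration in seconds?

Byte rate = 16,000 × 3 × 2 = 96,000 bytes/s.
Duration = 11,328,000 / 96,000 = 118 s.

118 seconds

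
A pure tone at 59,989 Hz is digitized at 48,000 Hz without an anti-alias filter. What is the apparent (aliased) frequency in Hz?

11,989 Hz

Nyquist = 48,000/2 = 24,000 Hz; 59,989 Hz exceeds it.
Alias = |59,989 − 1×48,000| = |59,989 − 48,000| = 11,989 Hz.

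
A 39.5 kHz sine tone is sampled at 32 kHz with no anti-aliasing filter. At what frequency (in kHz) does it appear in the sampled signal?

Nyquist = 32,000/2 = 16,000 Hz; 39,500 Hz exceeds it.
Alias = |39,500 − 1×32,000| = |39,500 − 32,000| = 7,500 Hz = 7.5 kHz.

7.5 kHz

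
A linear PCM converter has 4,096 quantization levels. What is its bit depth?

log2(4,096) = 12.

12 bits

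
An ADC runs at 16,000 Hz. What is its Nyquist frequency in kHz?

Nyquist frequency = sample rate / 2 = 16,000 / 2 = 8 kHz.

8 kHz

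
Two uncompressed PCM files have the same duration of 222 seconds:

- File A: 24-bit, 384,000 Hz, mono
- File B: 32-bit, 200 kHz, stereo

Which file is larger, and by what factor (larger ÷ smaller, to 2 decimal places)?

File B, by a factor of 1.39

File A: 384,000 × 3 × 1 = 1,152,000 bytes/s.
File B: 200,000 × 4 × 2 = 1,600,000 bytes/s.
File B is larger; ratio = 355,200,000 / 255,744,000 = 1.39.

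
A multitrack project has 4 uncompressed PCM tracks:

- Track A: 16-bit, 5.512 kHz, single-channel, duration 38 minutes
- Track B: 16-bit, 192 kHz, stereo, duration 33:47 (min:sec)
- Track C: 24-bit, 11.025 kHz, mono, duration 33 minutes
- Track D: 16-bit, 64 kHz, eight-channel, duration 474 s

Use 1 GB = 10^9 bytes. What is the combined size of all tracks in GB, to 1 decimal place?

2.1 GB

Track A: 38 minutes = 2,280 s; 5,512 × 2,280 × 2 × 1 = 25,134,720 bytes.
Track B: 33:47 (min:sec) = 2,027 s; 192,000 × 2,027 × 2 × 2 = 1,556,736,000 bytes.
Track C: 33 minutes = 1,980 s; 11,025 × 1,980 × 3 × 1 = 65,488,500 bytes.
Track D: 64,000 × 474 × 2 × 8 = 485,376,000 bytes.
Total = 2,132,735,220 bytes = 2.1 GB.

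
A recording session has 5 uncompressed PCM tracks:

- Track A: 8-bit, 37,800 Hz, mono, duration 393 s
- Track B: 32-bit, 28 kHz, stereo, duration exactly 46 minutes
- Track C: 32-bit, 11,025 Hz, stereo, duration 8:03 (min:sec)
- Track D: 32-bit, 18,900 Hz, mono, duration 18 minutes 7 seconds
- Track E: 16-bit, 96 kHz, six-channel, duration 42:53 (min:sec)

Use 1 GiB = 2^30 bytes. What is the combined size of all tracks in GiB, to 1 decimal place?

3.5 GiB

Track A: 37,800 × 393 × 1 × 1 = 14,855,400 bytes.
Track B: exactly 46 minutes = 2,760 s; 28,000 × 2,760 × 4 × 2 = 618,240,000 bytes.
Track C: 8:03 (min:sec) = 483 s; 11,025 × 483 × 4 × 2 = 42,600,600 bytes.
Track D: 18 minutes 7 seconds = 1,087 s; 18,900 × 1,087 × 4 × 1 = 82,177,200 bytes.
Track E: 42:53 (min:sec) = 2,573 s; 96,000 × 2,573 × 2 × 6 = 2,964,096,000 bytes.
Total = 3,721,969,200 bytes = 3.5 GiB.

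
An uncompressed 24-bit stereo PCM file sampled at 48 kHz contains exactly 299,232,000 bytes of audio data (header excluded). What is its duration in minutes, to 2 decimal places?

Byte rate = 48,000 × 3 × 2 = 288,000 bytes/s.
Duration = 299,232,000 / 288,000 = 1,039 s.
1,039 s / 60 = 17.32 minutes.

17.32 minutes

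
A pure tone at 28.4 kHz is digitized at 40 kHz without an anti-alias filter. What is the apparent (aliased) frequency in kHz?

Nyquist = 40,000/2 = 20,000 Hz; 28,400 Hz exceeds it.
Alias = |28,400 − 1×40,000| = |28,400 − 40,000| = 11,600 Hz = 11.6 kHz.

11.6 kHz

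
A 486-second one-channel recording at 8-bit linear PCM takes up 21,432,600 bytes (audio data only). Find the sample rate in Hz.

Bytes = sample_rate × seconds × bytes_per_sample × channels.
sample_rate = 21,432,600 / (486 × 1 × 1) = 21,432,600 / 486 = 44,100 Hz.

44,100 Hz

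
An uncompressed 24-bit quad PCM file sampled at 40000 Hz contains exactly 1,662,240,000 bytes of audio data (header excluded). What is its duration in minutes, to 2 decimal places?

Byte rate = 40,000 × 3 × 4 = 480,000 bytes/s.
Duration = 1,662,240,000 / 480,000 = 3,463 s.
3,463 s / 60 = 57.72 minutes.

57.72 minutes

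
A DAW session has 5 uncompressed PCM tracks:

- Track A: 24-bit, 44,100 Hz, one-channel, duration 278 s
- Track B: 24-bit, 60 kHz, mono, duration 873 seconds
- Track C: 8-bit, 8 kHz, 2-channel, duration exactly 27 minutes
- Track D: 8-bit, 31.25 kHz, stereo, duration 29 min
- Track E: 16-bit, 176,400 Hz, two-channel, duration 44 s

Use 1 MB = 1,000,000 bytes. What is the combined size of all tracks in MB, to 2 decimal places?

359.64 MB

Track A: 44,100 × 278 × 3 × 1 = 36,779,400 bytes.
Track B: 60,000 × 873 × 3 × 1 = 157,140,000 bytes.
Track C: exactly 27 minutes = 1,620 s; 8,000 × 1,620 × 1 × 2 = 25,920,000 bytes.
Track D: 29 min = 1,740 s; 31,250 × 1,740 × 1 × 2 = 108,750,000 bytes.
Track E: 176,400 × 44 × 2 × 2 = 31,046,400 bytes.
Total = 359,635,800 bytes = 359.64 MB.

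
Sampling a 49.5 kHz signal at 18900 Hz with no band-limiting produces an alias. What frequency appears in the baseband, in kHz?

Nyquist = 18,900/2 = 9,450 Hz; 49,500 Hz exceeds it.
Alias = |49,500 − 3×18,900| = |49,500 − 56,700| = 7,200 Hz = 7.2 kHz.

7.2 kHz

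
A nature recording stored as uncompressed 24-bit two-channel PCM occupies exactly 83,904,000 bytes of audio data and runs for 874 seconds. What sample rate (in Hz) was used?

Bytes = sample_rate × seconds × bytes_per_sample × channels.
sample_rate = 83,904,000 / (874 × 3 × 2) = 83,904,000 / 5,244 = 16,000 Hz.

16,000 Hz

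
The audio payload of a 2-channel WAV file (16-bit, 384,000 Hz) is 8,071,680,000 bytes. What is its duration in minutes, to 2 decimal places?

87.58 minutes

Byte rate = 384,000 × 2 × 2 = 1,536,000 bytes/s.
Duration = 8,071,680,000 / 1,536,000 = 5,255 s.
5,255 s / 60 = 87.58 minutes.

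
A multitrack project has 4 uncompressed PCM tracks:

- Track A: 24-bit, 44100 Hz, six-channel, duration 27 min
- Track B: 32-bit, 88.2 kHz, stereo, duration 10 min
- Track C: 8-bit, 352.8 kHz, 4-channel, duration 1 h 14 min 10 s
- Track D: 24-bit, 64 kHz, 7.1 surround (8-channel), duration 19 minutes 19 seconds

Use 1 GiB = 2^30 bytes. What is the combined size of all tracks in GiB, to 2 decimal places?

Track A: 27 min = 1,620 s; 44,100 × 1,620 × 3 × 6 = 1,285,956,000 bytes.
Track B: 10 min = 600 s; 88,200 × 600 × 4 × 2 = 423,360,000 bytes.
Track C: 1 h 14 min 10 s = 4,450 s; 352,800 × 4,450 × 1 × 4 = 6,279,840,000 bytes.
Track D: 19 minutes 19 seconds = 1,159 s; 64,000 × 1,159 × 3 × 8 = 1,780,224,000 bytes.
Total = 9,769,380,000 bytes = 9.10 GiB.

9.10 GiB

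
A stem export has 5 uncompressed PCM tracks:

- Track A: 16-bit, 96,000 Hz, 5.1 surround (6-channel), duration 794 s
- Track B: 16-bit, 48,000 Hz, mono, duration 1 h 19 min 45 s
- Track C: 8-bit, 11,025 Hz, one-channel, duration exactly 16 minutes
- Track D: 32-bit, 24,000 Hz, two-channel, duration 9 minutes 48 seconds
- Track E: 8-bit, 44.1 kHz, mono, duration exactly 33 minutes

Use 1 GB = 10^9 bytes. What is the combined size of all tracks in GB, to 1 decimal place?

Track A: 96,000 × 794 × 2 × 6 = 914,688,000 bytes.
Track B: 1 h 19 min 45 s = 4,785 s; 48,000 × 4,785 × 2 × 1 = 459,360,000 bytes.
Track C: exactly 16 minutes = 960 s; 11,025 × 960 × 1 × 1 = 10,584,000 bytes.
Track D: 9 minutes 48 seconds = 588 s; 24,000 × 588 × 4 × 2 = 112,896,000 bytes.
Track E: exactly 33 minutes = 1,980 s; 44,100 × 1,980 × 1 × 1 = 87,318,000 bytes.
Total = 1,584,846,000 bytes = 1.6 GB.

1.6 GB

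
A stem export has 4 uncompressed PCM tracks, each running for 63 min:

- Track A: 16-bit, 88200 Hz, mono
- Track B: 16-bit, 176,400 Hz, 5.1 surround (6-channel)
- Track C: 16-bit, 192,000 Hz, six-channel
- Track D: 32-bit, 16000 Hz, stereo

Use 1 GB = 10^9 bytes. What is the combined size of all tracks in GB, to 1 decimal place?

63 min = 3,780 s.
Track A: 88,200 × 3,780 × 2 × 1 = 666,792,000 bytes.
Track B: 176,400 × 3,780 × 2 × 6 = 8,001,504,000 bytes.
Track C: 192,000 × 3,780 × 2 × 6 = 8,709,120,000 bytes.
Track D: 16,000 × 3,780 × 4 × 2 = 483,840,000 bytes.
Total = 17,861,256,000 bytes = 17.9 GB.

17.9 GB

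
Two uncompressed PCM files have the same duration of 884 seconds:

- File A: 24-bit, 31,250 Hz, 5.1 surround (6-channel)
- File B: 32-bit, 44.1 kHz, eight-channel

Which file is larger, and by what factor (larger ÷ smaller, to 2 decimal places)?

File B, by a factor of 2.51

File A: 31,250 × 3 × 6 = 562,500 bytes/s.
File B: 44,100 × 4 × 8 = 1,411,200 bytes/s.
File B is larger; ratio = 1,247,500,800 / 497,250,000 = 2.51.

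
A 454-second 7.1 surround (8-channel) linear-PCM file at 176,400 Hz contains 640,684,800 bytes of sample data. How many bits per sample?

8 bits

Bytes per sample = 640,684,800 / (176,400 × 454 × 8) = 640,684,800 / 640,684,800 = 1.
Bit depth = 1 × 8 = 8 bits.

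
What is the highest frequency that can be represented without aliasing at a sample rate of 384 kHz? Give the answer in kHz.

Nyquist frequency = sample rate / 2 = 384,000 / 2 = 192 kHz.

192 kHz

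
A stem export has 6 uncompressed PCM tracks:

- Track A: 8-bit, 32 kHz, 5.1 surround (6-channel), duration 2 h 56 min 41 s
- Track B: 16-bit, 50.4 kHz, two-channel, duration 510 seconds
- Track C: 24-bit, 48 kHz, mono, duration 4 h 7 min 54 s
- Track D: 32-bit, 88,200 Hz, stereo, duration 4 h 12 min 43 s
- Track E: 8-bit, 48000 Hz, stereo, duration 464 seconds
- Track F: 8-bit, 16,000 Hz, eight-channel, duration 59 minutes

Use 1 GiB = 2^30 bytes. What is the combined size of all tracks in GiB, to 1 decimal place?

Track A: 2 h 56 min 41 s = 10,601 s; 32,000 × 10,601 × 1 × 6 = 2,035,392,000 bytes.
Track B: 50,400 × 510 × 2 × 2 = 102,816,000 bytes.
Track C: 4 h 7 min 54 s = 14,874 s; 48,000 × 14,874 × 3 × 1 = 2,141,856,000 bytes.
Track D: 4 h 12 min 43 s = 15,163 s; 88,200 × 15,163 × 4 × 2 = 10,699,012,800 bytes.
Track E: 48,000 × 464 × 1 × 2 = 44,544,000 bytes.
Track F: 59 minutes = 3,540 s; 16,000 × 3,540 × 1 × 8 = 453,120,000 bytes.
Total = 15,476,740,800 bytes = 14.4 GiB.

14.4 GiB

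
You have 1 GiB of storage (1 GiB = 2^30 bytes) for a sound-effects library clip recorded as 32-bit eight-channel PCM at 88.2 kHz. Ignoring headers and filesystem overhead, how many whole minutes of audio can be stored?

Uncompressed byte rate = 88,200 × 4 × 8 = 2,822,400 bytes/s.
Capacity = 1 × 1,073,741,824 = 1,073,741,824 bytes.
1,073,741,824 / 2,822,400 ≈ 380.44 s → 6 minutes.

6 minutes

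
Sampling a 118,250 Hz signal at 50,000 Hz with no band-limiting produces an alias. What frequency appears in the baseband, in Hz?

18,250 Hz

Nyquist = 50,000/2 = 25,000 Hz; 118,250 Hz exceeds it.
Alias = |118,250 − 2×50,000| = |118,250 − 100,000| = 18,250 Hz.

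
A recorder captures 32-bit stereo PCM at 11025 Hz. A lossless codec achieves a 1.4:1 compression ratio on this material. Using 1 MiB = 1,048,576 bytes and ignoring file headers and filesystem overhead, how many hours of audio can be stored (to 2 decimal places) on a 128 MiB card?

Uncompressed byte rate = 11,025 × 4 × 2 = 88,200 bytes/s.
After 1.4:1 compression, effective rate ≈ 63000 bytes/s.
Capacity = 128 × 1,048,576 = 134,217,728 bytes.
134,217,728 / effective rate ≈ 2130.44 s → 0.59 hours.

0.59 hours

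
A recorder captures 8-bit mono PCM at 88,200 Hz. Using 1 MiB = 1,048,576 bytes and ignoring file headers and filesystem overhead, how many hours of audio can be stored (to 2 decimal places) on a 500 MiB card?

Uncompressed byte rate = 88,200 × 1 × 1 = 88,200 bytes/s.
Capacity = 500 × 1,048,576 = 524,288,000 bytes.
524,288,000 / 88,200 ≈ 5944.31 s → 1.65 hours.

1.65 hours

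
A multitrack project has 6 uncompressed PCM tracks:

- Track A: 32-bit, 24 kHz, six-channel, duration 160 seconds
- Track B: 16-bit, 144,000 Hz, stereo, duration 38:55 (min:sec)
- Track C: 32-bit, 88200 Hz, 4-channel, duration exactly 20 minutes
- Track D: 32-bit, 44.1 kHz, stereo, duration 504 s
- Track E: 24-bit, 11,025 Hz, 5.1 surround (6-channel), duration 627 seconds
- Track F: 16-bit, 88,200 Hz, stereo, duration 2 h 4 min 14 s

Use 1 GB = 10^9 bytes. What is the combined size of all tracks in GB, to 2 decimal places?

6.06 GB

Track A: 24,000 × 160 × 4 × 6 = 92,160,000 bytes.
Track B: 38:55 (min:sec) = 2,335 s; 144,000 × 2,335 × 2 × 2 = 1,344,960,000 bytes.
Track C: exactly 20 minutes = 1,200 s; 88,200 × 1,200 × 4 × 4 = 1,693,440,000 bytes.
Track D: 44,100 × 504 × 4 × 2 = 177,811,200 bytes.
Track E: 11,025 × 627 × 3 × 6 = 124,428,150 bytes.
Track F: 2 h 4 min 14 s = 7,454 s; 88,200 × 7,454 × 2 × 2 = 2,629,771,200 bytes.
Total = 6,062,570,550 bytes = 6.06 GB.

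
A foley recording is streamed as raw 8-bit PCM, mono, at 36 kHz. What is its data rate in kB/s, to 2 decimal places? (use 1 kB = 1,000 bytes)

Bit rate = 36,000 × 8 × 1 = 288,000 bits/s.
288,000 / 8 = 36,000 B/s = 36.00 kB/s.

36.00 kB/s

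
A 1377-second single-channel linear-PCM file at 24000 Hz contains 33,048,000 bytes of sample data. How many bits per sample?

Bytes per sample = 33,048,000 / (24,000 × 1,377 × 1) = 33,048,000 / 33,048,000 = 1.
Bit depth = 1 × 8 = 8 bits.

8 bits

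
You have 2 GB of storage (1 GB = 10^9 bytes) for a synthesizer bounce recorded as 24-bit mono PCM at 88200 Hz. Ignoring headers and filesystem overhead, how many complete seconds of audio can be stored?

Uncompressed byte rate = 88,200 × 3 × 1 = 264,600 bytes/s.
Capacity = 2 × 1,000,000,000 = 2,000,000,000 bytes.
2,000,000,000 / 264,600 ≈ 7558.58 s → 7,558 seconds.

7,558 seconds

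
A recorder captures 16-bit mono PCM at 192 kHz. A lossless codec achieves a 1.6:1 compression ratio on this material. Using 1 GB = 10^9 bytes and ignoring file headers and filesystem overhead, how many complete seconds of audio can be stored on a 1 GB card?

Uncompressed byte rate = 192,000 × 2 × 1 = 384,000 bytes/s.
After 1.6:1 compression, effective rate ≈ 240000 bytes/s.
Capacity = 1 × 1,000,000,000 = 1,000,000,000 bytes.
1,000,000,000 / effective rate ≈ 4166.67 s → 4,166 seconds.

4,166 seconds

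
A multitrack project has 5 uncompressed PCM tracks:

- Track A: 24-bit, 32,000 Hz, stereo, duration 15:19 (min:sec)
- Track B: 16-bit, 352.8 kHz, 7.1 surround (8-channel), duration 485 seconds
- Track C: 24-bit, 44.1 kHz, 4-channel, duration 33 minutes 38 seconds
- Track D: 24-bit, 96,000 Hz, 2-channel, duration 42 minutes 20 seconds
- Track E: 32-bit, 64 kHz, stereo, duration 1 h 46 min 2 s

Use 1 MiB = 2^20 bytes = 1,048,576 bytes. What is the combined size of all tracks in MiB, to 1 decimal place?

Track A: 15:19 (min:sec) = 919 s; 32,000 × 919 × 3 × 2 = 176,448,000 bytes.
Track B: 352,800 × 485 × 2 × 8 = 2,737,728,000 bytes.
Track C: 33 minutes 38 seconds = 2,018 s; 44,100 × 2,018 × 3 × 4 = 1,067,925,600 bytes.
Track D: 42 minutes 20 seconds = 2,540 s; 96,000 × 2,540 × 3 × 2 = 1,463,040,000 bytes.
Track E: 1 h 46 min 2 s = 6,362 s; 64,000 × 6,362 × 4 × 2 = 3,257,344,000 bytes.
Total = 8,702,485,600 bytes = 8299.3 MiB.

8299.3 MiB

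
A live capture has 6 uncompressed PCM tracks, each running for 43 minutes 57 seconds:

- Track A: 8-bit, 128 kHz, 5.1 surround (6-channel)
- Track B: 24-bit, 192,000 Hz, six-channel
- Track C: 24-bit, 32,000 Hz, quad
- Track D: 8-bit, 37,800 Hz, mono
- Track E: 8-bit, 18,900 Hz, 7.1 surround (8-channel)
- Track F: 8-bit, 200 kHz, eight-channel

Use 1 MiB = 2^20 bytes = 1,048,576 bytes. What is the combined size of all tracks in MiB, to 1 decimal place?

16087.4 MiB

43 minutes 57 seconds = 2,637 s.
Track A: 128,000 × 2,637 × 1 × 6 = 2,025,216,000 bytes.
Track B: 192,000 × 2,637 × 3 × 6 = 9,113,472,000 bytes.
Track C: 32,000 × 2,637 × 3 × 4 = 1,012,608,000 bytes.
Track D: 37,800 × 2,637 × 1 × 1 = 99,678,600 bytes.
Track E: 18,900 × 2,637 × 1 × 8 = 398,714,400 bytes.
Track F: 200,000 × 2,637 × 1 × 8 = 4,219,200,000 bytes.
Total = 16,868,889,000 bytes = 16087.4 MiB.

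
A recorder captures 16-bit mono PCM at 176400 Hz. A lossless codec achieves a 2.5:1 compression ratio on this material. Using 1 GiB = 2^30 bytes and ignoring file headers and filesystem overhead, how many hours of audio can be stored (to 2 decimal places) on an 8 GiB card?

Uncompressed byte rate = 176,400 × 2 × 1 = 352,800 bytes/s.
After 2.5:1 compression, effective rate ≈ 141120 bytes/s.
Capacity = 8 × 1,073,741,824 = 8,589,934,592 bytes.
8,589,934,592 / effective rate ≈ 60869.72 s → 16.91 hours.

16.91 hours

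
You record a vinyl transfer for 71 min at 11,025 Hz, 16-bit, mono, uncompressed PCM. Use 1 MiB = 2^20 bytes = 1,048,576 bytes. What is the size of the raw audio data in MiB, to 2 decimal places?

Duration = 71 min = 4,260 s.
Bytes = 11,025 samples/s × 4,260 s × 2 bytes/sample × 1 ch = 93,933,000 bytes.
93,933,000 / 1,048,576 = 89.58 MiB.

89.58 MiB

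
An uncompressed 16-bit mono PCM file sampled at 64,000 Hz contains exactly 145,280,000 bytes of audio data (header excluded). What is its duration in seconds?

Byte rate = 64,000 × 2 × 1 = 128,000 bytes/s.
Duration = 145,280,000 / 128,000 = 1,135 s.

1,135 seconds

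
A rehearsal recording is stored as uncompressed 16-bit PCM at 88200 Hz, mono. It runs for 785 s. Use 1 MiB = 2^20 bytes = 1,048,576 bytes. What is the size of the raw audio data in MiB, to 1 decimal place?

Bytes = 88,200 samples/s × 785 s × 2 bytes/sample × 1 ch = 138,474,000 bytes.
138,474,000 / 1,048,576 = 132.1 MiB.

132.1 MiB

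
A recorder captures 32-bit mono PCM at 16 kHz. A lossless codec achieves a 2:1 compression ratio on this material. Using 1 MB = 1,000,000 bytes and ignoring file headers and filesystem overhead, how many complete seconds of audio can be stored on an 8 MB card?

Uncompressed byte rate = 16,000 × 4 × 1 = 64,000 bytes/s.
After 2:1 compression, effective rate ≈ 32000 bytes/s.
Capacity = 8 × 1,000,000 = 8,000,000 bytes.
8,000,000 / effective rate ≈ 250 s → 250 seconds.

250 seconds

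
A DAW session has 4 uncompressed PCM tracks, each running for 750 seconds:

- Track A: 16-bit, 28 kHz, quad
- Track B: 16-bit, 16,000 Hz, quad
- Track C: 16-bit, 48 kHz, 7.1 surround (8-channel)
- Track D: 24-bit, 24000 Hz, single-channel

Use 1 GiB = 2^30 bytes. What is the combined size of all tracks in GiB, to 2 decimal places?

Track A: 28,000 × 750 × 2 × 4 = 168,000,000 bytes.
Track B: 16,000 × 750 × 2 × 4 = 96,000,000 bytes.
Track C: 48,000 × 750 × 2 × 8 = 576,000,000 bytes.
Track D: 24,000 × 750 × 3 × 1 = 54,000,000 bytes.
Total = 894,000,000 bytes = 0.83 GiB.

0.83 GiB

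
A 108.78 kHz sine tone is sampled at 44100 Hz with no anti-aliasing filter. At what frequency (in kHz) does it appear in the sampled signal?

Nyquist = 44,100/2 = 22,050 Hz; 108,780 Hz exceeds it.
Alias = |108,780 − 2×44,100| = |108,780 − 88,200| = 20,580 Hz = 20.58 kHz.

20.58 kHz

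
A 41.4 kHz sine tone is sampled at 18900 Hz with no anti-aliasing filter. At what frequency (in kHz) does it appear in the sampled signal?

Nyquist = 18,900/2 = 9,450 Hz; 41,400 Hz exceeds it.
Alias = |41,400 − 2×18,900| = |41,400 − 37,800| = 3,600 Hz = 3.6 kHz.

3.6 kHz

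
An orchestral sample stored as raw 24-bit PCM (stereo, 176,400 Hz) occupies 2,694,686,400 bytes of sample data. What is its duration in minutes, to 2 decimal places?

Byte rate = 176,400 × 3 × 2 = 1,058,400 bytes/s.
Duration = 2,694,686,400 / 1,058,400 = 2,546 s.
2,546 s / 60 = 42.43 minutes.

42.43 minutes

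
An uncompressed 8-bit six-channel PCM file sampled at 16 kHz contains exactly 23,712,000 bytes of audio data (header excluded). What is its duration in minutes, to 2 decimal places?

4.12 minutes

Byte rate = 16,000 × 1 × 6 = 96,000 bytes/s.
Duration = 23,712,000 / 96,000 = 247 s.
247 s / 60 = 4.12 minutes.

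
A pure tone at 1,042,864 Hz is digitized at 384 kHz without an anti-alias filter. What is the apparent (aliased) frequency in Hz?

Nyquist = 384,000/2 = 192,000 Hz; 1,042,864 Hz exceeds it.
Alias = |1,042,864 − 3×384,000| = |1,042,864 − 1,152,000| = 109,136 Hz.

109,136 Hz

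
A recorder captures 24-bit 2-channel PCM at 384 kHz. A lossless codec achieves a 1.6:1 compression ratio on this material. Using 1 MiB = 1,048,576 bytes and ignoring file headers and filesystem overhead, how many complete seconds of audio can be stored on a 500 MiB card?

364 seconds

Uncompressed byte rate = 384,000 × 3 × 2 = 2,304,000 bytes/s.
After 1.6:1 compression, effective rate ≈ 1440000 bytes/s.
Capacity = 500 × 1,048,576 = 524,288,000 bytes.
524,288,000 / effective rate ≈ 364.09 s → 364 seconds.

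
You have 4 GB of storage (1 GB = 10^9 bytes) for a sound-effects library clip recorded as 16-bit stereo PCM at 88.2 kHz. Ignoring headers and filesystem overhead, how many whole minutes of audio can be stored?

188 minutes

Uncompressed byte rate = 88,200 × 2 × 2 = 352,800 bytes/s.
Capacity = 4 × 1,000,000,000 = 4,000,000,000 bytes.
4,000,000,000 / 352,800 ≈ 11337.87 s → 188 minutes.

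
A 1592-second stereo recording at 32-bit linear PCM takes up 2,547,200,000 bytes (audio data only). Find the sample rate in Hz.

Bytes = sample_rate × seconds × bytes_per_sample × channels.
sample_rate = 2,547,200,000 / (1,592 × 4 × 2) = 2,547,200,000 / 12,736 = 200,000 Hz.

200,000 Hz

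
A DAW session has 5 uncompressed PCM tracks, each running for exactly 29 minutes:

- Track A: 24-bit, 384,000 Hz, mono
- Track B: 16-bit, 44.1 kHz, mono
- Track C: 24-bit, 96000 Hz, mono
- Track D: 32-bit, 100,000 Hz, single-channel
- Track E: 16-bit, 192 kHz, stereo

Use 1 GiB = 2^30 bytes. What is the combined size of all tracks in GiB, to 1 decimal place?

exactly 29 minutes = 1,740 s.
Track A: 384,000 × 1,740 × 3 × 1 = 2,004,480,000 bytes.
Track B: 44,100 × 1,740 × 2 × 1 = 153,468,000 bytes.
Track C: 96,000 × 1,740 × 3 × 1 = 501,120,000 bytes.
Track D: 100,000 × 1,740 × 4 × 1 = 696,000,000 bytes.
Track E: 192,000 × 1,740 × 2 × 2 = 1,336,320,000 bytes.
Total = 4,691,388,000 bytes = 4.4 GiB.

4.4 GiB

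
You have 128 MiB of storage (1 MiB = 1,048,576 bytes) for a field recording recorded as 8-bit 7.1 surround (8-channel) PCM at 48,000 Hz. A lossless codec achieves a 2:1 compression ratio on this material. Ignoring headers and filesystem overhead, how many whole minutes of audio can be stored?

11 minutes

Uncompressed byte rate = 48,000 × 1 × 8 = 384,000 bytes/s.
After 2:1 compression, effective rate ≈ 192000 bytes/s.
Capacity = 128 × 1,048,576 = 134,217,728 bytes.
134,217,728 / effective rate ≈ 699.05 s → 11 minutes.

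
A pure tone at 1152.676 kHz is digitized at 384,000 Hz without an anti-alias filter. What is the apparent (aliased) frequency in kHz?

Nyquist = 384,000/2 = 192,000 Hz; 1,152,676 Hz exceeds it.
Alias = |1,152,676 − 3×384,000| = |1,152,676 − 1,152,000| = 676 Hz = 0.676 kHz.

0.676 kHz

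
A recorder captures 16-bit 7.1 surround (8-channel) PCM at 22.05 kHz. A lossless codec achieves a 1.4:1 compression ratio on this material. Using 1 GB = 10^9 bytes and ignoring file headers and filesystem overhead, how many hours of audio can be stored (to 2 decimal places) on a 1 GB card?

1.10 hours

Uncompressed byte rate = 22,050 × 2 × 8 = 352,800 bytes/s.
After 1.4:1 compression, effective rate ≈ 252000 bytes/s.
Capacity = 1 × 1,000,000,000 = 1,000,000,000 bytes.
1,000,000,000 / effective rate ≈ 3968.25 s → 1.10 hours.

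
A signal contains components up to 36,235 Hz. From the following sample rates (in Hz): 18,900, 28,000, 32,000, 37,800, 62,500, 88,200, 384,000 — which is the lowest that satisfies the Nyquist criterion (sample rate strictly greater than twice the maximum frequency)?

88,200 Hz

Need sample rate > 2 × 36,235 = 72,470 Hz.
Lowest listed rate above 72,470 Hz is 88,200 Hz.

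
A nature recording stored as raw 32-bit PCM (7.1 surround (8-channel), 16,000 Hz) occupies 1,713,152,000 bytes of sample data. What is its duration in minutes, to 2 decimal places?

Byte rate = 16,000 × 4 × 8 = 512,000 bytes/s.
Duration = 1,713,152,000 / 512,000 = 3,346 s.
3,346 s / 60 = 55.77 minutes.

55.77 minutes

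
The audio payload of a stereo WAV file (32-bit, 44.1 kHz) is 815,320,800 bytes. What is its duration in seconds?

2,311 seconds

Byte rate = 44,100 × 4 × 2 = 352,800 bytes/s.
Duration = 815,320,800 / 352,800 = 2,311 s.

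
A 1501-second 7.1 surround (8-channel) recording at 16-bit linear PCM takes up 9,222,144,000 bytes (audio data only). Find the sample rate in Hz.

384,000 Hz

Bytes = sample_rate × seconds × bytes_per_sample × channels.
sample_rate = 9,222,144,000 / (1,501 × 2 × 8) = 9,222,144,000 / 24,016 = 384,000 Hz.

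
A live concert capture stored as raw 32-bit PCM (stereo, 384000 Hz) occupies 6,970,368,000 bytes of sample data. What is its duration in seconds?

Byte rate = 384,000 × 4 × 2 = 3,072,000 bytes/s.
Duration = 6,970,368,000 / 3,072,000 = 2,269 s.

2,269 seconds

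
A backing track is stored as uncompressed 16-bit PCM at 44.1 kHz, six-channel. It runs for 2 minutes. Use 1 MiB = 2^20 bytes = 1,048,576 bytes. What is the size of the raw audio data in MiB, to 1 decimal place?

60.6 MiB

Duration = 2 minutes = 120 s.
Bytes = 44,100 samples/s × 120 s × 2 bytes/sample × 6 ch = 63,504,000 bytes.
63,504,000 / 1,048,576 = 60.6 MiB.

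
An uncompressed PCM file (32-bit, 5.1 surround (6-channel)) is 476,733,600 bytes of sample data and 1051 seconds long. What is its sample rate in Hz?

Bytes = sample_rate × seconds × bytes_per_sample × channels.
sample_rate = 476,733,600 / (1,051 × 4 × 6) = 476,733,600 / 25,224 = 18,900 Hz.

18,900 Hz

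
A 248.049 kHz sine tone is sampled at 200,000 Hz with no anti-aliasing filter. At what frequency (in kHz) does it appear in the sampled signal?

48.049 kHz

Nyquist = 200,000/2 = 100,000 Hz; 248,049 Hz exceeds it.
Alias = |248,049 − 1×200,000| = |248,049 − 200,000| = 48,049 Hz = 48.049 kHz.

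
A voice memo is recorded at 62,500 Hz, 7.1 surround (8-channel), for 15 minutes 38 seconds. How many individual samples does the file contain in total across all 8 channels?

469,000,000 samples

15 minutes 38 seconds = 938 s.
62,500 × 938 s × 8 ch = 469,000,000 samples.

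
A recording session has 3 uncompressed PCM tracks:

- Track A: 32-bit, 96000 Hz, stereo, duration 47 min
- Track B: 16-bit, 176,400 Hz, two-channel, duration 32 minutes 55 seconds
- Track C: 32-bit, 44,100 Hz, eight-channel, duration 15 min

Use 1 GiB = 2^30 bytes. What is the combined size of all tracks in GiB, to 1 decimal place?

Track A: 47 min = 2,820 s; 96,000 × 2,820 × 4 × 2 = 2,165,760,000 bytes.
Track B: 32 minutes 55 seconds = 1,975 s; 176,400 × 1,975 × 2 × 2 = 1,393,560,000 bytes.
Track C: 15 min = 900 s; 44,100 × 900 × 4 × 8 = 1,270,080,000 bytes.
Total = 4,829,400,000 bytes = 4.5 GiB.

4.5 GiB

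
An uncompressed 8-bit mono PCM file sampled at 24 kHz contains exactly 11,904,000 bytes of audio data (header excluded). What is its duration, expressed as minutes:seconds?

Byte rate = 24,000 × 1 × 1 = 24,000 bytes/s.
Duration = 11,904,000 / 24,000 = 496 s.
496 s = 8:16.

8:16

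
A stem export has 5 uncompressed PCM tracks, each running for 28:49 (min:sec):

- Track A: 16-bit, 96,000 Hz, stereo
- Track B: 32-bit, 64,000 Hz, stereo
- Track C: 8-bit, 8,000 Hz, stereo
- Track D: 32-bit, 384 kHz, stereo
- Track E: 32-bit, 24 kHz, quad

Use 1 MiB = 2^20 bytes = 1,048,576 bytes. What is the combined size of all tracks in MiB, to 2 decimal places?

28:49 (min:sec) = 1,729 s.
Track A: 96,000 × 1,729 × 2 × 2 = 663,936,000 bytes.
Track B: 64,000 × 1,729 × 4 × 2 = 885,248,000 bytes.
Track C: 8,000 × 1,729 × 1 × 2 = 27,664,000 bytes.
Track D: 384,000 × 1,729 × 4 × 2 = 5,311,488,000 bytes.
Track E: 24,000 × 1,729 × 4 × 4 = 663,936,000 bytes.
Total = 7,552,272,000 bytes = 7202.41 MiB.

7202.41 MiB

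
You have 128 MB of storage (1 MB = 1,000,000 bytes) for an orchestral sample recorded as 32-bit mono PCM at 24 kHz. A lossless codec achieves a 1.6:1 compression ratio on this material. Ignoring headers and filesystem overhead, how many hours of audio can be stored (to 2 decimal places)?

Uncompressed byte rate = 24,000 × 4 × 1 = 96,000 bytes/s.
After 1.6:1 compression, effective rate ≈ 60000 bytes/s.
Capacity = 128 × 1,000,000 = 128,000,000 bytes.
128,000,000 / effective rate ≈ 2133.33 s → 0.59 hours.

0.59 hours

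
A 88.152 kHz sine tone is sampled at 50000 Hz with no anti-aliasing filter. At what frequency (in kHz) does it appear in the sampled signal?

11.848 kHz

Nyquist = 50,000/2 = 25,000 Hz; 88,152 Hz exceeds it.
Alias = |88,152 − 2×50,000| = |88,152 − 100,000| = 11,848 Hz = 11.848 kHz.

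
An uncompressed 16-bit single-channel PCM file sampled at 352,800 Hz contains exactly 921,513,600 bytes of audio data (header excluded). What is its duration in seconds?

1,306 seconds

Byte rate = 352,800 × 2 × 1 = 705,600 bytes/s.
Duration = 921,513,600 / 705,600 = 1,306 s.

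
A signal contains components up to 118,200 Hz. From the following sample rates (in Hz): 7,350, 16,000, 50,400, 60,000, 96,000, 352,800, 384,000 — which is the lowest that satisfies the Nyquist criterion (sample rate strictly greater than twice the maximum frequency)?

Need sample rate > 2 × 118,200 = 236,400 Hz.
Lowest listed rate above 236,400 Hz is 352,800 Hz.

352,800 Hz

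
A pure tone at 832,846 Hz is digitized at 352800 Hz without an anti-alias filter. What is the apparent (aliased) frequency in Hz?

Nyquist = 352,800/2 = 176,400 Hz; 832,846 Hz exceeds it.
Alias = |832,846 − 2×352,800| = |832,846 − 705,600| = 127,246 Hz.

127,246 Hz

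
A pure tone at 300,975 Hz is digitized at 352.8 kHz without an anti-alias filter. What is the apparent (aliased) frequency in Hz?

51,825 Hz

Nyquist = 352,800/2 = 176,400 Hz; 300,975 Hz exceeds it.
Alias = |300,975 − 1×352,800| = |300,975 − 352,800| = 51,825 Hz.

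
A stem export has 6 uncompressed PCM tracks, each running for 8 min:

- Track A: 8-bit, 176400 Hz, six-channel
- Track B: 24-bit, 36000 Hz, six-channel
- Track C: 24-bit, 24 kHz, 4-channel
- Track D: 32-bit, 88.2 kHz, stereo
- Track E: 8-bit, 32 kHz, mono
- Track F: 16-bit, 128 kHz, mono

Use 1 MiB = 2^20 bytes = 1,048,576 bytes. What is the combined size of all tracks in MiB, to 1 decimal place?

1367.8 MiB

8 min = 480 s.
Track A: 176,400 × 480 × 1 × 6 = 508,032,000 bytes.
Track B: 36,000 × 480 × 3 × 6 = 311,040,000 bytes.
Track C: 24,000 × 480 × 3 × 4 = 138,240,000 bytes.
Track D: 88,200 × 480 × 4 × 2 = 338,688,000 bytes.
Track E: 32,000 × 480 × 1 × 1 = 15,360,000 bytes.
Track F: 128,000 × 480 × 2 × 1 = 122,880,000 bytes.
Total = 1,434,240,000 bytes = 1367.8 MiB.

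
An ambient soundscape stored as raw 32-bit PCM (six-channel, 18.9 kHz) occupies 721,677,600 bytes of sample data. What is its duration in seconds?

1,591 seconds

Byte rate = 18,900 × 4 × 6 = 453,600 bytes/s.
Duration = 721,677,600 / 453,600 = 1,591 s.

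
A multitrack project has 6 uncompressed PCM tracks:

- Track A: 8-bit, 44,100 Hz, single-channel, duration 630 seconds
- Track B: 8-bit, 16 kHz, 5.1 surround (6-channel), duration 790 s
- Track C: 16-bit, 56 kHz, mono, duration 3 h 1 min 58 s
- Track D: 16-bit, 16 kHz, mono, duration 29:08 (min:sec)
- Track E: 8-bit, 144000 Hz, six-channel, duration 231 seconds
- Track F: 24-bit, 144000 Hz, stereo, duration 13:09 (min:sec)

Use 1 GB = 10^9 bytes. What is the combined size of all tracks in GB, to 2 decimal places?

2.26 GB

Track A: 44,100 × 630 × 1 × 1 = 27,783,000 bytes.
Track B: 16,000 × 790 × 1 × 6 = 75,840,000 bytes.
Track C: 3 h 1 min 58 s = 10,918 s; 56,000 × 10,918 × 2 × 1 = 1,222,816,000 bytes.
Track D: 29:08 (min:sec) = 1,748 s; 16,000 × 1,748 × 2 × 1 = 55,936,000 bytes.
Track E: 144,000 × 231 × 1 × 6 = 199,584,000 bytes.
Track F: 13:09 (min:sec) = 789 s; 144,000 × 789 × 3 × 2 = 681,696,000 bytes.
Total = 2,263,655,000 bytes = 2.26 GB.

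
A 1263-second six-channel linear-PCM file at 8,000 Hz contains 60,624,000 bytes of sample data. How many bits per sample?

8 bits

Bytes per sample = 60,624,000 / (8,000 × 1,263 × 6) = 60,624,000 / 60,624,000 = 1.
Bit depth = 1 × 8 = 8 bits.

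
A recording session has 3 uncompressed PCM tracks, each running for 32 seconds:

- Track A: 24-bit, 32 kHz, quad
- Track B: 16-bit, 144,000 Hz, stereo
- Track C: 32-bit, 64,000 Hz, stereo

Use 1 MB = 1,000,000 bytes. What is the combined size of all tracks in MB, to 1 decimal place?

Track A: 32,000 × 32 × 3 × 4 = 12,288,000 bytes.
Track B: 144,000 × 32 × 2 × 2 = 18,432,000 bytes.
Track C: 64,000 × 32 × 4 × 2 = 16,384,000 bytes.
Total = 47,104,000 bytes = 47.1 MB.

47.1 MB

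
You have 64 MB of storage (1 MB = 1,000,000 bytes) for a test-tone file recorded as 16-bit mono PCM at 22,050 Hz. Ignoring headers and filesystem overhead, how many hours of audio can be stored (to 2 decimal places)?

Uncompressed byte rate = 22,050 × 2 × 1 = 44,100 bytes/s.
Capacity = 64 × 1,000,000 = 64,000,000 bytes.
64,000,000 / 44,100 ≈ 1451.25 s → 0.40 hours.

0.40 hours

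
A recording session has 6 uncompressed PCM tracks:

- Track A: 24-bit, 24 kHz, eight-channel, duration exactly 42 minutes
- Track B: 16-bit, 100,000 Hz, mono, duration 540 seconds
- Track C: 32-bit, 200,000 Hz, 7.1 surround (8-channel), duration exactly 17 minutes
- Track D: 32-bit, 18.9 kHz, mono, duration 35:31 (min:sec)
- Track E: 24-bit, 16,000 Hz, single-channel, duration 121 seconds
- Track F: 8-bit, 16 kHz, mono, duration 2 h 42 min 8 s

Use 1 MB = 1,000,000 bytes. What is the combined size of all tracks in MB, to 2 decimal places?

8410.08 MB

Track A: exactly 42 minutes = 2,520 s; 24,000 × 2,520 × 3 × 8 = 1,451,520,000 bytes.
Track B: 100,000 × 540 × 2 × 1 = 108,000,000 bytes.
Track C: exactly 17 minutes = 1,020 s; 200,000 × 1,020 × 4 × 8 = 6,528,000,000 bytes.
Track D: 35:31 (min:sec) = 2,131 s; 18,900 × 2,131 × 4 × 1 = 161,103,600 bytes.
Track E: 16,000 × 121 × 3 × 1 = 5,808,000 bytes.
Track F: 2 h 42 min 8 s = 9,728 s; 16,000 × 9,728 × 1 × 1 = 155,648,000 bytes.
Total = 8,410,079,600 bytes = 8410.08 MB.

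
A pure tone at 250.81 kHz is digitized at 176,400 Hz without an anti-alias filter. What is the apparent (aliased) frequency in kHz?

74.41 kHz

Nyquist = 176,400/2 = 88,200 Hz; 250,810 Hz exceeds it.
Alias = |250,810 − 1×176,400| = |250,810 − 176,400| = 74,410 Hz = 74.41 kHz.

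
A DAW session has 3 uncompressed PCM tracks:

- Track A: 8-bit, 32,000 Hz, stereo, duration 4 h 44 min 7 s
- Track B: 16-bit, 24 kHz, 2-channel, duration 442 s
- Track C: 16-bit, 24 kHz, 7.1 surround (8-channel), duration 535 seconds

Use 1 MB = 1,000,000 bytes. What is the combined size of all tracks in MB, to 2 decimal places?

Track A: 4 h 44 min 7 s = 17,047 s; 32,000 × 17,047 × 1 × 2 = 1,091,008,000 bytes.
Track B: 24,000 × 442 × 2 × 2 = 42,432,000 bytes.
Track C: 24,000 × 535 × 2 × 8 = 205,440,000 bytes.
Total = 1,338,880,000 bytes = 1338.88 MB.

1338.88 MB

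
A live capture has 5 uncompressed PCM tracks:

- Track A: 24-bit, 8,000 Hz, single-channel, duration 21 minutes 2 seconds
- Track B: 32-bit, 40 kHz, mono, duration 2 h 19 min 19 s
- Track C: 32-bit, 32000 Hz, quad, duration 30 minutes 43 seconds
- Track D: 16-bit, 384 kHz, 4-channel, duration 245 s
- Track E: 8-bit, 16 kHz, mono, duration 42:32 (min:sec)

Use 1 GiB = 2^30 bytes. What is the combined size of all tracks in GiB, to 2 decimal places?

2.89 GiB

Track A: 21 minutes 2 seconds = 1,262 s; 8,000 × 1,262 × 3 × 1 = 30,288,000 bytes.
Track B: 2 h 19 min 19 s = 8,359 s; 40,000 × 8,359 × 4 × 1 = 1,337,440,000 bytes.
Track C: 30 minutes 43 seconds = 1,843 s; 32,000 × 1,843 × 4 × 4 = 943,616,000 bytes.
Track D: 384,000 × 245 × 2 × 4 = 752,640,000 bytes.
Track E: 42:32 (min:sec) = 2,552 s; 16,000 × 2,552 × 1 × 1 = 40,832,000 bytes.
Total = 3,104,816,000 bytes = 2.89 GiB.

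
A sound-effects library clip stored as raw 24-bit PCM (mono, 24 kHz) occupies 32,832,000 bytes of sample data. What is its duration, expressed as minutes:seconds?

7:36

Byte rate = 24,000 × 3 × 1 = 72,000 bytes/s.
Duration = 32,832,000 / 72,000 = 456 s.
456 s = 7:36.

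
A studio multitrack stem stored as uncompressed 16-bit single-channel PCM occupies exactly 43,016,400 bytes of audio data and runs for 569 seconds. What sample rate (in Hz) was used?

37,800 Hz

Bytes = sample_rate × seconds × bytes_per_sample × channels.
sample_rate = 43,016,400 / (569 × 2 × 1) = 43,016,400 / 1,138 = 37,800 Hz.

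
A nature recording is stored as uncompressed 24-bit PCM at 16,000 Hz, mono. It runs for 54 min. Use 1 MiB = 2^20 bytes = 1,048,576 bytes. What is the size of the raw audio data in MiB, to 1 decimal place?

148.3 MiB

Duration = 54 min = 3,240 s.
Bytes = 16,000 samples/s × 3,240 s × 3 bytes/sample × 1 ch = 155,520,000 bytes.
155,520,000 / 1,048,576 = 148.3 MiB.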